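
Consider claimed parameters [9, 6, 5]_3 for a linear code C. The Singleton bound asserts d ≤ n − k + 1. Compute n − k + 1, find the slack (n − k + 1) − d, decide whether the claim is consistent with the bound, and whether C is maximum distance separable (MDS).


Singleton RHS = n − k + 1 = 4, slack = -1, bound violated (no such code; not MDS).

Singleton bound: d ≤ n − k + 1.
Here n = 9, k = 6, so n − k + 1 = 4.
Given d = 5, check d ≤ 4: NO.
Slack = (n − k + 1) − d = -1.
The slack is negative: d = 5 exceeds n − k + 1 = 4 by 1, so the Singleton bound is violated and no linear [9, 6, 5]_3 code can exist. In particular it is not MDS (MDS requires d = n − k + 1 exactly).
Description: the claimed parameters are [9, 6, 5]_3; such a code would be impossible (violates the Singleton bound).


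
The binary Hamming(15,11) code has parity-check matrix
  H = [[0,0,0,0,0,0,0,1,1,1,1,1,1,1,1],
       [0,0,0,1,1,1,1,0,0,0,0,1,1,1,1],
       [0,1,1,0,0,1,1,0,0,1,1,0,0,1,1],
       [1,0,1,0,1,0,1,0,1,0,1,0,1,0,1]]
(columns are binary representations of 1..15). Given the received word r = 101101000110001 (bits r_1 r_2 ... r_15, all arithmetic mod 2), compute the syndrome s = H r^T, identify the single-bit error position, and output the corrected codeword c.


s = (1, 1, 1, 0)^T, error position = 14, corrected codeword c = 101101000110011

Compute s = H r^T mod 2 one row at a time:
  s_1 = 0 + 0 + 1 + 1 + 0 + 0 + 0 + 1 = 3 ≡ 1 (mod 2).
  s_2 = 1 + 0 + 1 + 0 + 0 + 0 + 0 + 1 = 3 ≡ 1 (mod 2).
  s_3 = 0 + 1 + 1 + 0 + 1 + 1 + 0 + 1 = 5 ≡ 1 (mod 2).
  s_4 = 1 + 1 + 0 + 0 + 0 + 1 + 0 + 1 = 4 ≡ 0 (mod 2).
s = (1, 1, 1, 0)^T — this equals column 14 of H (binary 1110), so error is at position 14.
Correct: flip bit 14 of r = 101101000110001 to get c = 101101000110011.


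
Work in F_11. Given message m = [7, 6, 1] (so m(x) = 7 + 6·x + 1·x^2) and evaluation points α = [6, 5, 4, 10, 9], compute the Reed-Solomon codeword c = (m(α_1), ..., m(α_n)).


c = [2, 7, 3, 2, 10]

Message polynomial: m(x) = 7 + 6·x + 1·x^2 (mod 11).
For each evaluation point α_i, compute m(α_i) mod 11:
  α_1 = 6: Horner steps 1 → 1 → 2, so m(6) = 2.
  α_2 = 5: Horner steps 1 → 0 → 7, so m(5) = 7.
  α_3 = 4: Horner steps 1 → 10 → 3, so m(4) = 3.
  α_4 = 10: Horner steps 1 → 5 → 2, so m(10) = 2.
  α_5 = 9: Horner steps 1 → 4 → 10, so m(9) = 10.
Codeword c = [2, 7, 3, 2, 10] ∈ F_11^5.


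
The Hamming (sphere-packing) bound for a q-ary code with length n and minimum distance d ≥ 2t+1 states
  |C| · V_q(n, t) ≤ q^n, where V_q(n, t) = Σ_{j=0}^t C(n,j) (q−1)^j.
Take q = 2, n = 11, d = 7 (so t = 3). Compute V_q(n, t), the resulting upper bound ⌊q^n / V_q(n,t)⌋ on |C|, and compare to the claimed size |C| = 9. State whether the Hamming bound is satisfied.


V_q(n, t) = 232, q^n = 2048, Hamming bound = 8, |C| = 9 > bound (violated).

Step 1: Compute V_q(n, t) = Σ_{j=0}^3 C(n, j) (q−1)^j.
  j = 0: C(11,0)·(1)^0 = 1·1 = 1.
  j = 1: C(11,1)·(1)^1 = 11·1 = 11.
  j = 2: C(11,2)·(1)^2 = 55·1 = 55.
  j = 3: C(11,3)·(1)^3 = 165·1 = 165.
  V_q(n, t) = 1 + 11 + 55 + 165 = 232.
Step 2: q^n = 2^11 = 2048.
Step 3: Hamming bound ⌊q^n / V_q(n,t)⌋ = ⌊2048/232⌋ = 8.
Step 4: Compare |C| = 9 to 8: violated.
The claimed |C| lies above the Hamming bound, so no 2-ary code of length 11 with d ≥ 7 can have 9 codewords.


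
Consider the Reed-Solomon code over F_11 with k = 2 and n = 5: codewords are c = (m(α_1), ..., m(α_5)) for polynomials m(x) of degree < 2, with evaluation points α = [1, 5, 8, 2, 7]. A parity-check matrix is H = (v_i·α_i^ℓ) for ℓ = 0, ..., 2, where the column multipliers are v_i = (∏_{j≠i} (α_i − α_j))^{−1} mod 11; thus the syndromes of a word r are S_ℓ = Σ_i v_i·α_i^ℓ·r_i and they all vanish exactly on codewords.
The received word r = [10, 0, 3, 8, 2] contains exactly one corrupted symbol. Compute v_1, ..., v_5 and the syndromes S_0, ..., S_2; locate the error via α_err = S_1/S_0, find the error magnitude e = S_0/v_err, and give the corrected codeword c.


S = (1, 1, 1), error at position 1, error magnitude e = 3, c = [7, 0, 3, 8, 2].

Step 1: column multipliers v_i = (∏_{j≠i}(α_i − α_j))^{−1} mod 11.
  i = 1 (α = 1): (1−5)(1−8)(1−2)(1−7) = (−4)·(−7)·(−1)·(−6) = 168 ≡ 3, so v_1 = 3^{−1} = 4 (mod 11).
  i = 2 (α = 5): (5−1)(5−8)(5−2)(5−7) = 4·(−3)·3·(−2) = 72 ≡ 6, so v_2 = 6^{−1} = 2 (mod 11).
  i = 3 (α = 8): (8−1)(8−5)(8−2)(8−7) = 7·3·6·1 = 126 ≡ 5, so v_3 = 5^{−1} = 9 (mod 11).
  i = 4 (α = 2): (2−1)(2−5)(2−8)(2−7) = 1·(−3)·(−6)·(−5) = −90 ≡ 9, so v_4 = 9^{−1} = 5 (mod 11).
  i = 5 (α = 7): (7−1)(7−5)(7−8)(7−2) = 6·2·(−1)·5 = −60 ≡ 6, so v_5 = 6^{−1} = 2 (mod 11).
  v = [4, 2, 9, 5, 2].
Step 2: syndromes of r = [10, 0, 3, 8, 2] (all sums mod 11).
  S_0 = Σ v_i r_i = 4·10 + 2·0 + 9·3 + 5·8 + 2·2 = 111 ≡ 1.
  S_1 = Σ v_i α_i r_i = 4·1·10 + 2·5·0 + 9·8·3 + 5·2·8 + 2·7·2 = 364 ≡ 1.
  α_i^2 mod 11 = [1, 3, 9, 4, 5].
  S_2 = Σ v_i α_i^2 r_i = 4·1·10 + 2·3·0 + 9·9·3 + 5·4·8 + 2·5·2 = 463 ≡ 1.
  S = (1, 1, 1) ≠ 0, so r is not a codeword (an error is present).
Step 3: locate the error. For a single error e at position i, S_ℓ = v_i·e·α_i^ℓ, so α_err = S_1/S_0.
  S_0^{−1} = 1^{−1} = 1 (mod 11), so α_err = 1·1 = 1 ≡ 1 = α_1. Error position i = 1.
  Consistency check: S_2/S_1 = 1·1 = 1 ≡ 1 = α_err ✓ (single-error assumption holds).
Step 4: error magnitude e = S_0/v_1 = S_0·∏_{j≠1}(α_1 − α_j) = 1·3 = 3 ≡ 3 (mod 11).
Step 5: correct position 1: c_1 = r_1 − e = 10 − 3 ≡ 7 (mod 11). Hence c = [7, 0, 3, 8, 2].
  Check: interpolating c through the α_i gives m(x) = 6 + 1·x (degree < 2) with m(α_i) = c_i for every i, so c is indeed a codeword.


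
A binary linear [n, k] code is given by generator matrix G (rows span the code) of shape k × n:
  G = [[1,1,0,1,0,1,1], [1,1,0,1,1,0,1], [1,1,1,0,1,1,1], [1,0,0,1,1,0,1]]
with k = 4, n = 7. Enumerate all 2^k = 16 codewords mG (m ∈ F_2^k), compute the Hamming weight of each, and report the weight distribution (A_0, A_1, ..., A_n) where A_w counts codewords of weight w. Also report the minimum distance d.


Weight distribution: A_0 = 1, A_1 = 1, A_2 = 1, A_3 = 4, A_4 = 5, A_5 = 3, A_6 = 1. Minimum distance d = 1.

Enumerate all 2^4 = 16 messages m ∈ F_2^4.
For each, compute codeword c = mG in F_2^7, then tally its weight.
  m = 0000 → c = 0000000, weight = 0.
  m = 1000 → c = 1101011, weight = 5.
  m = 0100 → c = 1101101, weight = 5.
  m = 1100 → c = 0000110, weight = 2.
  m = 0010 → c = 1110111, weight = 6.
  m = 1010 → c = 0011100, weight = 3.
  m = 0110 → c = 0011010, weight = 3.
  m = 1110 → c = 1110001, weight = 4.
  m = 0001 → c = 1001101, weight = 4.
  m = 1001 → c = 0100110, weight = 3.
  m = 0101 → c = 0100000, weight = 1.
  m = 1101 → c = 1001011, weight = 4.
  m = 0011 → c = 0111010, weight = 4.
  m = 1011 → c = 1010001, weight = 3.
  m = 0111 → c = 1010111, weight = 5.
  m = 1111 → c = 0111100, weight = 4.
Tally weights:
  weight 0: 1 codewords.
  weight 1: 1 codewords.
  weight 2: 1 codewords.
  weight 3: 4 codewords.
  weight 4: 5 codewords.
  weight 5: 3 codewords.
  weight 6: 1 codewords.
Minimum distance d = smallest w > 0 with A_w > 0 = 1.
Sanity: Σ A_w = 16 = 2^4 = 16 ✓.


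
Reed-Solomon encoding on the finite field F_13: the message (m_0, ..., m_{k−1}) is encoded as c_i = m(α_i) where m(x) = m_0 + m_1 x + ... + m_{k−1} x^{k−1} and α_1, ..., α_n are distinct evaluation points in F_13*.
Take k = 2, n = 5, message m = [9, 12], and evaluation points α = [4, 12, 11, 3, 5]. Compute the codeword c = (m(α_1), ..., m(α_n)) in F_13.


c = [5, 10, 11, 6, 4]

Message polynomial: m(x) = 9 + 12·x (mod 13).
For each evaluation point α_i, compute m(α_i) mod 13:
  α_1 = 4: Horner steps 12 → 5, so m(4) = 5.
  α_2 = 12: Horner steps 12 → 10, so m(12) = 10.
  α_3 = 11: Horner steps 12 → 11, so m(11) = 11.
  α_4 = 3: Horner steps 12 → 6, so m(3) = 6.
  α_5 = 5: Horner steps 12 → 4, so m(5) = 4.
Codeword c = [5, 10, 11, 6, 4] ∈ F_13^5.


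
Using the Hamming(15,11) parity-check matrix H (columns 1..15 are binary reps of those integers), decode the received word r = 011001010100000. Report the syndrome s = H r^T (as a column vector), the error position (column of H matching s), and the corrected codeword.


s = (0, 1, 0, 1)^T, error position = 5, corrected codeword c = 011011010100000

Compute s = H r^T mod 2 one row at a time:
  s_1 = 1 + 0 + 1 + 0 + 0 + 0 + 0 + 0 = 2 ≡ 0 (mod 2).
  s_2 = 0 + 0 + 1 + 0 + 0 + 0 + 0 + 0 = 1 ≡ 1 (mod 2).
  s_3 = 1 + 1 + 1 + 0 + 1 + 0 + 0 + 0 = 4 ≡ 0 (mod 2).
  s_4 = 0 + 1 + 0 + 0 + 0 + 0 + 0 + 0 = 1 ≡ 1 (mod 2).
s = (0, 1, 0, 1)^T — this equals column 5 of H (binary 0101), so error is at position 5.
Correct: flip bit 5 of r = 011001010100000 to get c = 011011010100000.


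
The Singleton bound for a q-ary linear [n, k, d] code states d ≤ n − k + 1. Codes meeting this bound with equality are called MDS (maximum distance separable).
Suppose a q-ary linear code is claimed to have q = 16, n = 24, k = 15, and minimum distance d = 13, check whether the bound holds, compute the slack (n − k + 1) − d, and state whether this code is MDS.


Singleton RHS = n − k + 1 = 10, slack = -3, bound violated (no such code; not MDS).

Singleton bound: d ≤ n − k + 1.
Here n = 24, k = 15, so n − k + 1 = 10.
Given d = 13, check d ≤ 10: NO.
Slack = (n − k + 1) − d = -3.
The slack is negative: d = 13 exceeds n − k + 1 = 10 by 3, so the Singleton bound is violated and no linear [24, 15, 13]_16 code can exist. In particular it is not MDS (MDS requires d = n − k + 1 exactly).
Description: the claimed parameters are [24, 15, 13]_16; such a code would be impossible (violates the Singleton bound).


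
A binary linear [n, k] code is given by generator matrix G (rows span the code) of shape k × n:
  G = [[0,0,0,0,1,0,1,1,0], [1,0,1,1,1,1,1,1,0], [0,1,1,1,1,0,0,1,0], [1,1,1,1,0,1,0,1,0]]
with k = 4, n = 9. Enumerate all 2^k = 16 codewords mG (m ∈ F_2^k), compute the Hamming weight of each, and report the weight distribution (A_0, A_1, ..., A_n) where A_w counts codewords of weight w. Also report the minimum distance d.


Weight distribution: A_0 = 1, A_2 = 1, A_3 = 4, A_4 = 5, A_5 = 2, A_6 = 1, A_7 = 2. Minimum distance d = 2.

Enumerate all 2^4 = 16 messages m ∈ F_2^4.
For each, compute codeword c = mG in F_2^9, then tally its weight.
  m = 0000 → c = 000000000, weight = 0.
  m = 1000 → c = 000010110, weight = 3.
  m = 0100 → c = 101111110, weight = 7.
  m = 1100 → c = 101101000, weight = 4.
  m = 0010 → c = 011110010, weight = 5.
  m = 1010 → c = 011100100, weight = 4.
  m = 0110 → c = 110001100, weight = 4.
  m = 1110 → c = 110011010, weight = 5.
  m = 0001 → c = 111101010, weight = 6.
  m = 1001 → c = 111111100, weight = 7.
  m = 0101 → c = 010010100, weight = 3.
  m = 1101 → c = 010000010, weight = 2.
  m = 0011 → c = 100011000, weight = 3.
  m = 1011 → c = 100001110, weight = 4.
  m = 0111 → c = 001100110, weight = 4.
  m = 1111 → c = 001110000, weight = 3.
Tally weights:
  weight 0: 1 codewords.
  weight 2: 1 codewords.
  weight 3: 4 codewords.
  weight 4: 5 codewords.
  weight 5: 2 codewords.
  weight 6: 1 codewords.
  weight 7: 2 codewords.
Minimum distance d = smallest w > 0 with A_w > 0 = 2.
Sanity: Σ A_w = 16 = 2^4 = 16 ✓.


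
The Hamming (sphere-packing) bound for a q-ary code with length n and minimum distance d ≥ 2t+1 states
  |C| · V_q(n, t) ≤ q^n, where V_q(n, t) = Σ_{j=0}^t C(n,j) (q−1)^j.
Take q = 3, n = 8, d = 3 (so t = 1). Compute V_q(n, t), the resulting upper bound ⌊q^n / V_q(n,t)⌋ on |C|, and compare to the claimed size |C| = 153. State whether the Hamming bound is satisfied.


V_q(n, t) = 17, q^n = 6561, Hamming bound = 385, |C| = 153 ≤ bound (satisfied).

Step 1: Compute V_q(n, t) = Σ_{j=0}^1 C(n, j) (q−1)^j.
  j = 0: C(8,0)·(2)^0 = 1·1 = 1.
  j = 1: C(8,1)·(2)^1 = 8·2 = 16.
  V_q(n, t) = 1 + 16 = 17.
Step 2: q^n = 3^8 = 6561.
Step 3: Hamming bound ⌊q^n / V_q(n,t)⌋ = ⌊6561/17⌋ = 385.
Step 4: Compare |C| = 153 to 385: satisfied.
The claimed |C| lies below the Hamming bound.


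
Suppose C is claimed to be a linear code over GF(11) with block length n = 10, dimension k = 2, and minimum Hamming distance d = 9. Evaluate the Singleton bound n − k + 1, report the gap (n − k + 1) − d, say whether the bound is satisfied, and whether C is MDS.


Singleton RHS = n − k + 1 = 9, slack = 0, bound satisfied, MDS.

Singleton bound: d ≤ n − k + 1.
Here n = 10, k = 2, so n − k + 1 = 9.
Given d = 9, check d ≤ 9: YES.
Slack = (n − k + 1) − d = 0.
The code is MDS (slack = 0).
Description: the claimed parameters are [10, 2, 9]_11; such a code would be MDS (meets Singleton bound).


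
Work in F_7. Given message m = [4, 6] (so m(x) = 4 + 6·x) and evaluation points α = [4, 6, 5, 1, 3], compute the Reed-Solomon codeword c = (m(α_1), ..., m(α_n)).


c = [0, 5, 6, 3, 1]

Message polynomial: m(x) = 4 + 6·x (mod 7).
For each evaluation point α_i, compute m(α_i) mod 7:
  α_1 = 4: Horner steps 6 → 0, so m(4) = 0.
  α_2 = 6: Horner steps 6 → 5, so m(6) = 5.
  α_3 = 5: Horner steps 6 → 6, so m(5) = 6.
  α_4 = 1: Horner steps 6 → 3, so m(1) = 3.
  α_5 = 3: Horner steps 6 → 1, so m(3) = 1.
Codeword c = [0, 5, 6, 3, 1] ∈ F_7^5.


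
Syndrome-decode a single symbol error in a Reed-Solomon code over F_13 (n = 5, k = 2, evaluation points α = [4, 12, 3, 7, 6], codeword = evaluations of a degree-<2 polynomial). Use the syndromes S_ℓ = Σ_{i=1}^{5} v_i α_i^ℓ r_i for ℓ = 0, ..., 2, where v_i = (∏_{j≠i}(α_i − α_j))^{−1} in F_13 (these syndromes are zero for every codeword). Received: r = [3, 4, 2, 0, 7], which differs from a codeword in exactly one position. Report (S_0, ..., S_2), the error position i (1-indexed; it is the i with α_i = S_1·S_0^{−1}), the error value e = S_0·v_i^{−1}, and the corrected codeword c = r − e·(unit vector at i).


S = (2, 8, 6), error at position 1, error magnitude e = 8, c = [8, 4, 2, 0, 7].

Step 1: column multipliers v_i = (∏_{j≠i}(α_i − α_j))^{−1} mod 13.
  i = 1 (α = 4): (4−12)(4−3)(4−7)(4−6) = (−8)·1·(−3)·(−2) = −48 ≡ 4, so v_1 = 4^{−1} = 10 (mod 13).
  i = 2 (α = 12): (12−4)(12−3)(12−7)(12−6) = 8·9·5·6 = 2160 ≡ 2, so v_2 = 2^{−1} = 7 (mod 13).
  i = 3 (α = 3): (3−4)(3−12)(3−7)(3−6) = (−1)·(−9)·(−4)·(−3) = 108 ≡ 4, so v_3 = 4^{−1} = 10 (mod 13).
  i = 4 (α = 7): (7−4)(7−12)(7−3)(7−6) = 3·(−5)·4·1 = −60 ≡ 5, so v_4 = 5^{−1} = 8 (mod 13).
  i = 5 (α = 6): (6−4)(6−12)(6−3)(6−7) = 2·(−6)·3·(−1) = 36 ≡ 10, so v_5 = 10^{−1} = 4 (mod 13).
  v = [10, 7, 10, 8, 4].
Step 2: syndromes of r = [3, 4, 2, 0, 7] (all sums mod 13).
  S_0 = Σ v_i r_i = 10·3 + 7·4 + 10·2 + 8·0 + 4·7 = 106 ≡ 2.
  S_1 = Σ v_i α_i r_i = 10·4·3 + 7·12·4 + 10·3·2 + 8·7·0 + 4·6·7 = 684 ≡ 8.
  α_i^2 mod 13 = [3, 1, 9, 10, 10].
  S_2 = Σ v_i α_i^2 r_i = 10·3·3 + 7·1·4 + 10·9·2 + 8·10·0 + 4·10·7 = 578 ≡ 6.
  S = (2, 8, 6) ≠ 0, so r is not a codeword (an error is present).
Step 3: locate the error. For a single error e at position i, S_ℓ = v_i·e·α_i^ℓ, so α_err = S_1/S_0.
  S_0^{−1} = 2^{−1} = 7 (mod 13), so α_err = 8·7 = 56 ≡ 4 = α_1. Error position i = 1.
  Consistency check: S_2/S_1 = 6·5 = 30 ≡ 4 = α_err ✓ (single-error assumption holds).
Step 4: error magnitude e = S_0/v_1 = S_0·∏_{j≠1}(α_1 − α_j) = 2·4 = 8 ≡ 8 (mod 13).
Step 5: correct position 1: c_1 = r_1 − e = 3 − 8 ≡ 8 (mod 13). Hence c = [8, 4, 2, 0, 7].
  Check: interpolating c through the α_i gives m(x) = 10 + 6·x (degree < 2) with m(α_i) = c_i for every i, so c is indeed a codeword.


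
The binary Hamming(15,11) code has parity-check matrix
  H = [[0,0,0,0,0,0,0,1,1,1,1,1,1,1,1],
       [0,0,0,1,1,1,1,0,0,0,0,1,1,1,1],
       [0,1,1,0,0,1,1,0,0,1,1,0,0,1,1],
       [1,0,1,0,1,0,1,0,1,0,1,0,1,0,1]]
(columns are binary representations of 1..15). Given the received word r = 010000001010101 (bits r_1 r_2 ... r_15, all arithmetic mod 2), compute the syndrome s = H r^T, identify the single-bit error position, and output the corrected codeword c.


s = (0, 0, 1, 0)^T, error position = 2, corrected codeword c = 000000001010101

Compute s = H r^T mod 2 one row at a time:
  s_1 = 0 + 1 + 0 + 1 + 0 + 1 + 0 + 1 = 4 ≡ 0 (mod 2).
  s_2 = 0 + 0 + 0 + 0 + 0 + 1 + 0 + 1 = 2 ≡ 0 (mod 2).
  s_3 = 1 + 0 + 0 + 0 + 0 + 1 + 0 + 1 = 3 ≡ 1 (mod 2).
  s_4 = 0 + 0 + 0 + 0 + 1 + 1 + 1 + 1 = 4 ≡ 0 (mod 2).
s = (0, 0, 1, 0)^T — this equals column 2 of H (binary 0010), so error is at position 2.
Correct: flip bit 2 of r = 010000001010101 to get c = 000000001010101.


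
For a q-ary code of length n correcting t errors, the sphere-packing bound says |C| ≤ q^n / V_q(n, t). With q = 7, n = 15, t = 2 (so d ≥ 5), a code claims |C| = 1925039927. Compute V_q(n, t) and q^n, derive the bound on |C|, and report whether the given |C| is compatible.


V_q(n, t) = 3871, q^n = 4747561509943, Hamming bound = 1226443169, |C| = 1925039927 > bound (violated).

Step 1: Compute V_q(n, t) = Σ_{j=0}^2 C(n, j) (q−1)^j.
  j = 0: C(15,0)·(6)^0 = 1·1 = 1.
  j = 1: C(15,1)·(6)^1 = 15·6 = 90.
  j = 2: C(15,2)·(6)^2 = 105·36 = 3780.
  V_q(n, t) = 1 + 90 + 3780 = 3871.
Step 2: q^n = 7^15 = 4747561509943.
Step 3: Hamming bound ⌊q^n / V_q(n,t)⌋ = ⌊4747561509943/3871⌋ = 1226443169.
Step 4: Compare |C| = 1925039927 to 1226443169: violated.
The claimed |C| lies above the Hamming bound, so no 7-ary code of length 15 with d ≥ 5 can have 1925039927 codewords.


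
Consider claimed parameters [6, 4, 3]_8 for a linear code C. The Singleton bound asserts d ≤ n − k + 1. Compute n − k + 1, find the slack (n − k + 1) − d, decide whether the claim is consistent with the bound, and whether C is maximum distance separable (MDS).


Singleton RHS = n − k + 1 = 3, slack = 0, bound satisfied, MDS.

Singleton bound: d ≤ n − k + 1.
Here n = 6, k = 4, so n − k + 1 = 3.
Given d = 3, check d ≤ 3: YES.
Slack = (n − k + 1) − d = 0.
The code is MDS (slack = 0).
Description: the claimed parameters are [6, 4, 3]_8; such a code would be MDS (meets Singleton bound).


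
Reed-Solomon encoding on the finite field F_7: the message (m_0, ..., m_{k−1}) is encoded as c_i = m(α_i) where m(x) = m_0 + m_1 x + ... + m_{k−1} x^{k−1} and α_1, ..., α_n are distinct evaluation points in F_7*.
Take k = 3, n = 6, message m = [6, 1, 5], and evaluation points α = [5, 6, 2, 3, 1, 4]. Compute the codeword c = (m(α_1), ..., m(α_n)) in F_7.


c = [3, 3, 0, 5, 5, 6]

Message polynomial: m(x) = 6 + 1·x + 5·x^2 (mod 7).
For each evaluation point α_i, compute m(α_i) mod 7:
  α_1 = 5: Horner steps 5 → 5 → 3, so m(5) = 3.
  α_2 = 6: Horner steps 5 → 3 → 3, so m(6) = 3.
  α_3 = 2: Horner steps 5 → 4 → 0, so m(2) = 0.
  α_4 = 3: Horner steps 5 → 2 → 5, so m(3) = 5.
  α_5 = 1: Horner steps 5 → 6 → 5, so m(1) = 5.
  α_6 = 4: Horner steps 5 → 0 → 6, so m(4) = 6.
Codeword c = [3, 3, 0, 5, 5, 6] ∈ F_7^6.


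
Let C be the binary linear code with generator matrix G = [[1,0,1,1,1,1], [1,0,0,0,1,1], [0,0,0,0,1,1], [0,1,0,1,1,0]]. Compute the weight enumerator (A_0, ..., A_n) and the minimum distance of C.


Weight distribution: A_0 = 1, A_1 = 1, A_2 = 2, A_3 = 6, A_4 = 5, A_5 = 1. Minimum distance d = 1.

Enumerate all 2^4 = 16 messages m ∈ F_2^4.
For each, compute codeword c = mG in F_2^6, then tally its weight.
  m = 0000 → c = 000000, weight = 0.
  m = 1000 → c = 101111, weight = 5.
  m = 0100 → c = 100011, weight = 3.
  m = 1100 → c = 001100, weight = 2.
  m = 0010 → c = 000011, weight = 2.
  m = 1010 → c = 101100, weight = 3.
  m = 0110 → c = 100000, weight = 1.
  m = 1110 → c = 001111, weight = 4.
  m = 0001 → c = 010110, weight = 3.
  m = 1001 → c = 111001, weight = 4.
  m = 0101 → c = 110101, weight = 4.
  m = 1101 → c = 011010, weight = 3.
  m = 0011 → c = 010101, weight = 3.
  m = 1011 → c = 111010, weight = 4.
  m = 0111 → c = 110110, weight = 4.
  m = 1111 → c = 011001, weight = 3.
Tally weights:
  weight 0: 1 codewords.
  weight 1: 1 codewords.
  weight 2: 2 codewords.
  weight 3: 6 codewords.
  weight 4: 5 codewords.
  weight 5: 1 codewords.
Minimum distance d = smallest w > 0 with A_w > 0 = 1.
Sanity: Σ A_w = 16 = 2^4 = 16 ✓.


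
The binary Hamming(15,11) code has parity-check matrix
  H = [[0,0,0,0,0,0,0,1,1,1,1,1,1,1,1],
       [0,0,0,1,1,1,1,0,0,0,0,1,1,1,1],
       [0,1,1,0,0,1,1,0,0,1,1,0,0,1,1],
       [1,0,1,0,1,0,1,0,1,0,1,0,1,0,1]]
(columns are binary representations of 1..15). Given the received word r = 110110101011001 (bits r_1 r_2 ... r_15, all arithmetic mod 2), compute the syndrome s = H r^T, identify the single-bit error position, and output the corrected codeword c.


s = (0, 1, 0, 0)^T, error position = 4, corrected codeword c = 110010101011001

Compute s = H r^T mod 2 one row at a time:
  s_1 = 0 + 1 + 0 + 1 + 1 + 0 + 0 + 1 = 4 ≡ 0 (mod 2).
  s_2 = 1 + 1 + 0 + 1 + 1 + 0 + 0 + 1 = 5 ≡ 1 (mod 2).
  s_3 = 1 + 0 + 0 + 1 + 0 + 1 + 0 + 1 = 4 ≡ 0 (mod 2).
  s_4 = 1 + 0 + 1 + 1 + 1 + 1 + 0 + 1 = 6 ≡ 0 (mod 2).
s = (0, 1, 0, 0)^T — this equals column 4 of H (binary 0100), so error is at position 4.
Correct: flip bit 4 of r = 110110101011001 to get c = 110010101011001.


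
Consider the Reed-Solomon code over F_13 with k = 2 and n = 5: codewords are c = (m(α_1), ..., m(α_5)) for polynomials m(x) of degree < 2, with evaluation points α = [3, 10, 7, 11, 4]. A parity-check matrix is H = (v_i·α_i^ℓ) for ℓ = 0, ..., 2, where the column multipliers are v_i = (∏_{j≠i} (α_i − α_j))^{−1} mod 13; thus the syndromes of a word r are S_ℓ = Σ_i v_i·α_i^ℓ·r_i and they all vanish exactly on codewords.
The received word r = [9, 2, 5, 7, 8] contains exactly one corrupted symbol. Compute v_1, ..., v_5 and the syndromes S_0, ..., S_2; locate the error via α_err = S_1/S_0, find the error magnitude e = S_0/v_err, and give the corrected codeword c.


S = (2, 9, 8), error at position 4, error magnitude e = 6, c = [9, 2, 5, 1, 8].

Step 1: column multipliers v_i = (∏_{j≠i}(α_i − α_j))^{−1} mod 13.
  i = 1 (α = 3): (3−10)(3−7)(3−11)(3−4) = (−7)·(−4)·(−8)·(−1) = 224 ≡ 3, so v_1 = 3^{−1} = 9 (mod 13).
  i = 2 (α = 10): (10−3)(10−7)(10−11)(10−4) = 7·3·(−1)·6 = −126 ≡ 4, so v_2 = 4^{−1} = 10 (mod 13).
  i = 3 (α = 7): (7−3)(7−10)(7−11)(7−4) = 4·(−3)·(−4)·3 = 144 ≡ 1, so v_3 = 1^{−1} = 1 (mod 13).
  i = 4 (α = 11): (11−3)(11−10)(11−7)(11−4) = 8·1·4·7 = 224 ≡ 3, so v_4 = 3^{−1} = 9 (mod 13).
  i = 5 (α = 4): (4−3)(4−10)(4−7)(4−11) = 1·(−6)·(−3)·(−7) = −126 ≡ 4, so v_5 = 4^{−1} = 10 (mod 13).
  v = [9, 10, 1, 9, 10].
Step 2: syndromes of r = [9, 2, 5, 7, 8] (all sums mod 13).
  S_0 = Σ v_i r_i = 9·9 + 10·2 + 1·5 + 9·7 + 10·8 = 249 ≡ 2.
  S_1 = Σ v_i α_i r_i = 9·3·9 + 10·10·2 + 1·7·5 + 9·11·7 + 10·4·8 = 1491 ≡ 9.
  α_i^2 mod 13 = [9, 9, 10, 4, 3].
  S_2 = Σ v_i α_i^2 r_i = 9·9·9 + 10·9·2 + 1·10·5 + 9·4·7 + 10·3·8 = 1451 ≡ 8.
  S = (2, 9, 8) ≠ 0, so r is not a codeword (an error is present).
Step 3: locate the error. For a single error e at position i, S_ℓ = v_i·e·α_i^ℓ, so α_err = S_1/S_0.
  S_0^{−1} = 2^{−1} = 7 (mod 13), so α_err = 9·7 = 63 ≡ 11 = α_4. Error position i = 4.
  Consistency check: S_2/S_1 = 8·3 = 24 ≡ 11 = α_err ✓ (single-error assumption holds).
Step 4: error magnitude e = S_0/v_4 = S_0·∏_{j≠4}(α_4 − α_j) = 2·3 = 6 ≡ 6 (mod 13).
Step 5: correct position 4: c_4 = r_4 − e = 7 − 6 ≡ 1 (mod 13). Hence c = [9, 2, 5, 1, 8].
  Check: interpolating c through the α_i gives m(x) = 12 + 12·x (degree < 2) with m(α_i) = c_i for every i, so c is indeed a codeword.


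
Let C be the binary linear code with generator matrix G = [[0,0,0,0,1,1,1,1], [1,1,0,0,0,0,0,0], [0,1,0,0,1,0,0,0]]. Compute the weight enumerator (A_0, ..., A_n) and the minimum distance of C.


Weight distribution: A_0 = 1, A_2 = 3, A_4 = 3, A_6 = 1. Minimum distance d = 2.

Enumerate all 2^3 = 8 messages m ∈ F_2^3.
For each, compute codeword c = mG in F_2^8, then tally its weight.
  m = 000 → c = 00000000, weight = 0.
  m = 100 → c = 00001111, weight = 4.
  m = 010 → c = 11000000, weight = 2.
  m = 110 → c = 11001111, weight = 6.
  m = 001 → c = 01001000, weight = 2.
  m = 101 → c = 01000111, weight = 4.
  m = 011 → c = 10001000, weight = 2.
  m = 111 → c = 10000111, weight = 4.
Tally weights:
  weight 0: 1 codewords.
  weight 2: 3 codewords.
  weight 4: 3 codewords.
  weight 6: 1 codewords.
Minimum distance d = smallest w > 0 with A_w > 0 = 2.
Sanity: Σ A_w = 8 = 2^3 = 8 ✓.


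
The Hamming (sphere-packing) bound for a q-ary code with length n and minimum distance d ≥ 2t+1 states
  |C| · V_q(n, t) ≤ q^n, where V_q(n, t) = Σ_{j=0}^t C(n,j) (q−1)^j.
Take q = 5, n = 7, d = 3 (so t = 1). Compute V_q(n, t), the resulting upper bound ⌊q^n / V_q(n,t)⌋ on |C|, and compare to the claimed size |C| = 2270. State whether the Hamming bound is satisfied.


V_q(n, t) = 29, q^n = 78125, Hamming bound = 2693, |C| = 2270 ≤ bound (satisfied).

Step 1: Compute V_q(n, t) = Σ_{j=0}^1 C(n, j) (q−1)^j.
  j = 0: C(7,0)·(4)^0 = 1·1 = 1.
  j = 1: C(7,1)·(4)^1 = 7·4 = 28.
  V_q(n, t) = 1 + 28 = 29.
Step 2: q^n = 5^7 = 78125.
Step 3: Hamming bound ⌊q^n / V_q(n,t)⌋ = ⌊78125/29⌋ = 2693.
Step 4: Compare |C| = 2270 to 2693: satisfied.
The claimed |C| lies below the Hamming bound.


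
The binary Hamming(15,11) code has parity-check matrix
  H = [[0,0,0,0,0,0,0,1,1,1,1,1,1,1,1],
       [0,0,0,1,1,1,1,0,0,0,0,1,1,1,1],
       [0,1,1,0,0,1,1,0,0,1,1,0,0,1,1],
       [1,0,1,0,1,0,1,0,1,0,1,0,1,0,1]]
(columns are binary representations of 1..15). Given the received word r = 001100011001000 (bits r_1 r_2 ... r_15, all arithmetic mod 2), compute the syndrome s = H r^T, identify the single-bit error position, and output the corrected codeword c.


s = (1, 0, 1, 0)^T, error position = 10, corrected codeword c = 001100011101000

Compute s = H r^T mod 2 one row at a time:
  s_1 = 1 + 1 + 0 + 0 + 1 + 0 + 0 + 0 = 3 ≡ 1 (mod 2).
  s_2 = 1 + 0 + 0 + 0 + 1 + 0 + 0 + 0 = 2 ≡ 0 (mod 2).
  s_3 = 0 + 1 + 0 + 0 + 0 + 0 + 0 + 0 = 1 ≡ 1 (mod 2).
  s_4 = 0 + 1 + 0 + 0 + 1 + 0 + 0 + 0 = 2 ≡ 0 (mod 2).
s = (1, 0, 1, 0)^T — this equals column 10 of H (binary 1010), so error is at position 10.
Correct: flip bit 10 of r = 001100011001000 to get c = 001100011101000.


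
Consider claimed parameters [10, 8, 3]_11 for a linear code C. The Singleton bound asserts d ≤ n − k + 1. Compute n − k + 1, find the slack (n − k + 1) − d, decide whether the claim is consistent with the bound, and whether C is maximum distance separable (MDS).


Singleton RHS = n − k + 1 = 3, slack = 0, bound satisfied, MDS.

Singleton bound: d ≤ n − k + 1.
Here n = 10, k = 8, so n − k + 1 = 3.
Given d = 3, check d ≤ 3: YES.
Slack = (n − k + 1) − d = 0.
The code is MDS (slack = 0).
Description: the claimed parameters are [10, 8, 3]_11; such a code would be MDS (meets Singleton bound).


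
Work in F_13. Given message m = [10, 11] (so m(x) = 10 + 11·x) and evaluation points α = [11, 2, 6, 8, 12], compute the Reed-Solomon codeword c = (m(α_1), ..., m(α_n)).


c = [1, 6, 11, 7, 12]

Message polynomial: m(x) = 10 + 11·x (mod 13).
For each evaluation point α_i, compute m(α_i) mod 13:
  α_1 = 11: Horner steps 11 → 1, so m(11) = 1.
  α_2 = 2: Horner steps 11 → 6, so m(2) = 6.
  α_3 = 6: Horner steps 11 → 11, so m(6) = 11.
  α_4 = 8: Horner steps 11 → 7, so m(8) = 7.
  α_5 = 12: Horner steps 11 → 12, so m(12) = 12.
Codeword c = [1, 6, 11, 7, 12] ∈ F_13^5.


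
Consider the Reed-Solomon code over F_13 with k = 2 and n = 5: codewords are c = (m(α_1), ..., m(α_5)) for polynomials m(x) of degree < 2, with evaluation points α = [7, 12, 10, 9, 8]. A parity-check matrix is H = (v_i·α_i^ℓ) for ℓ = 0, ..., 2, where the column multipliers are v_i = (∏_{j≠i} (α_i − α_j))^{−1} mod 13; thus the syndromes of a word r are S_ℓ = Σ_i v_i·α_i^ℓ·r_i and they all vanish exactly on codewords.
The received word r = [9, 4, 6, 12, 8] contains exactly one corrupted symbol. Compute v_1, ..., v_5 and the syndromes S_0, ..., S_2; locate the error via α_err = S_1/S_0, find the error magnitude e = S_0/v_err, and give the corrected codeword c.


S = (3, 1, 9), error at position 4, error magnitude e = 5, c = [9, 4, 6, 7, 8].

Step 1: column multipliers v_i = (∏_{j≠i}(α_i − α_j))^{−1} mod 13.
  i = 1 (α = 7): (7−12)(7−10)(7−9)(7−8) = (−5)·(−3)·(−2)·(−1) = 30 ≡ 4, so v_1 = 4^{−1} = 10 (mod 13).
  i = 2 (α = 12): (12−7)(12−10)(12−9)(12−8) = 5·2·3·4 = 120 ≡ 3, so v_2 = 3^{−1} = 9 (mod 13).
  i = 3 (α = 10): (10−7)(10−12)(10−9)(10−8) = 3·(−2)·1·2 = −12 ≡ 1, so v_3 = 1^{−1} = 1 (mod 13).
  i = 4 (α = 9): (9−7)(9−12)(9−10)(9−8) = 2·(−3)·(−1)·1 = 6 ≡ 6, so v_4 = 6^{−1} = 11 (mod 13).
  i = 5 (α = 8): (8−7)(8−12)(8−10)(8−9) = 1·(−4)·(−2)·(−1) = −8 ≡ 5, so v_5 = 5^{−1} = 8 (mod 13).
  v = [10, 9, 1, 11, 8].
Step 2: syndromes of r = [9, 4, 6, 12, 8] (all sums mod 13).
  S_0 = Σ v_i r_i = 10·9 + 9·4 + 1·6 + 11·12 + 8·8 = 328 ≡ 3.
  S_1 = Σ v_i α_i r_i = 10·7·9 + 9·12·4 + 1·10·6 + 11·9·12 + 8·8·8 = 2822 ≡ 1.
  α_i^2 mod 13 = [10, 1, 9, 3, 12].
  S_2 = Σ v_i α_i^2 r_i = 10·10·9 + 9·1·4 + 1·9·6 + 11·3·12 + 8·12·8 = 2154 ≡ 9.
  S = (3, 1, 9) ≠ 0, so r is not a codeword (an error is present).
Step 3: locate the error. For a single error e at position i, S_ℓ = v_i·e·α_i^ℓ, so α_err = S_1/S_0.
  S_0^{−1} = 3^{−1} = 9 (mod 13), so α_err = 1·9 = 9 ≡ 9 = α_4. Error position i = 4.
  Consistency check: S_2/S_1 = 9·1 = 9 ≡ 9 = α_err ✓ (single-error assumption holds).
Step 4: error magnitude e = S_0/v_4 = S_0·∏_{j≠4}(α_4 − α_j) = 3·6 = 18 ≡ 5 (mod 13).
Step 5: correct position 4: c_4 = r_4 − e = 12 − 5 ≡ 7 (mod 13). Hence c = [9, 4, 6, 7, 8].
  Check: interpolating c through the α_i gives m(x) = 3 + 12·x (degree < 2) with m(α_i) = c_i for every i, so c is indeed a codeword.


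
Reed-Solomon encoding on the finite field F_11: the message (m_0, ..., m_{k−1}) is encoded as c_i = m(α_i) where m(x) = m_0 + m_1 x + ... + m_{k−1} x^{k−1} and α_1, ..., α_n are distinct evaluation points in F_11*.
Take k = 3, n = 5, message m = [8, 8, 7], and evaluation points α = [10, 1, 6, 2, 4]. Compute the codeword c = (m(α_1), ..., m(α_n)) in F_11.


c = [7, 1, 0, 8, 9]

Message polynomial: m(x) = 8 + 8·x + 7·x^2 (mod 11).
For each evaluation point α_i, compute m(α_i) mod 11:
  α_1 = 10: Horner steps 7 → 1 → 7, so m(10) = 7.
  α_2 = 1: Horner steps 7 → 4 → 1, so m(1) = 1.
  α_3 = 6: Horner steps 7 → 6 → 0, so m(6) = 0.
  α_4 = 2: Horner steps 7 → 0 → 8, so m(2) = 8.
  α_5 = 4: Horner steps 7 → 3 → 9, so m(4) = 9.
Codeword c = [7, 1, 0, 8, 9] ∈ F_11^5.


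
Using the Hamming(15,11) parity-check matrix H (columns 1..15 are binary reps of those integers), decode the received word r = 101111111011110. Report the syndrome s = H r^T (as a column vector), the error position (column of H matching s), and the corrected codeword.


s = (0, 1, 1, 1)^T, error position = 7, corrected codeword c = 101111011011110

Compute s = H r^T mod 2 one row at a time:
  s_1 = 1 + 1 + 0 + 1 + 1 + 1 + 1 + 0 = 6 ≡ 0 (mod 2).
  s_2 = 1 + 1 + 1 + 1 + 1 + 1 + 1 + 0 = 7 ≡ 1 (mod 2).
  s_3 = 0 + 1 + 1 + 1 + 0 + 1 + 1 + 0 = 5 ≡ 1 (mod 2).
  s_4 = 1 + 1 + 1 + 1 + 1 + 1 + 1 + 0 = 7 ≡ 1 (mod 2).
s = (0, 1, 1, 1)^T — this equals column 7 of H (binary 0111), so error is at position 7.
Correct: flip bit 7 of r = 101111111011110 to get c = 101111011011110.


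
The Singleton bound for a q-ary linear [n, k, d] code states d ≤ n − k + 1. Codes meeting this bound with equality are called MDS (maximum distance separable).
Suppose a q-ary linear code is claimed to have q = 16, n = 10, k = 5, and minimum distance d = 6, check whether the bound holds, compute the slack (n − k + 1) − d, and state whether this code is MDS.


Singleton RHS = n − k + 1 = 6, slack = 0, bound satisfied, MDS.

Singleton bound: d ≤ n − k + 1.
Here n = 10, k = 5, so n − k + 1 = 6.
Given d = 6, check d ≤ 6: YES.
Slack = (n − k + 1) − d = 0.
The code is MDS (slack = 0).
Description: the claimed parameters are [10, 5, 6]_16; such a code would be MDS (meets Singleton bound).


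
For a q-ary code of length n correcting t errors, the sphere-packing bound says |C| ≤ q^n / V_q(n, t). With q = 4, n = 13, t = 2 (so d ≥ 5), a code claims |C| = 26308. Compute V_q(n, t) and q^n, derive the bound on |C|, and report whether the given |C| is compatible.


V_q(n, t) = 742, q^n = 67108864, Hamming bound = 90443, |C| = 26308 ≤ bound (satisfied).

Step 1: Compute V_q(n, t) = Σ_{j=0}^2 C(n, j) (q−1)^j.
  j = 0: C(13,0)·(3)^0 = 1·1 = 1.
  j = 1: C(13,1)·(3)^1 = 13·3 = 39.
  j = 2: C(13,2)·(3)^2 = 78·9 = 702.
  V_q(n, t) = 1 + 39 + 702 = 742.
Step 2: q^n = 4^13 = 67108864.
Step 3: Hamming bound ⌊q^n / V_q(n,t)⌋ = ⌊67108864/742⌋ = 90443.
Step 4: Compare |C| = 26308 to 90443: satisfied.
The claimed |C| lies below the Hamming bound.


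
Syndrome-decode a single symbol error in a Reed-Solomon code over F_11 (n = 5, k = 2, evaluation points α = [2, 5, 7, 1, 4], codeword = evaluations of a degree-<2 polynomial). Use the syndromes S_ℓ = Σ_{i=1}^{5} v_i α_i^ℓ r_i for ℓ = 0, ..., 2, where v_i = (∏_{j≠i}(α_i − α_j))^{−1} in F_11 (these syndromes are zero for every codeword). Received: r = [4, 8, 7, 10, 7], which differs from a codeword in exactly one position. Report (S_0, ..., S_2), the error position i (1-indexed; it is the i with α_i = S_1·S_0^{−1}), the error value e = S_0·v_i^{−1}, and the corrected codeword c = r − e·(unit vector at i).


S = (10, 7, 6), error at position 5, error magnitude e = 4, c = [4, 8, 7, 10, 3].

Step 1: column multipliers v_i = (∏_{j≠i}(α_i − α_j))^{−1} mod 11.
  i = 1 (α = 2): (2−5)(2−7)(2−1)(2−4) = (−3)·(−5)·1·(−2) = −30 ≡ 3, so v_1 = 3^{−1} = 4 (mod 11).
  i = 2 (α = 5): (5−2)(5−7)(5−1)(5−4) = 3·(−2)·4·1 = −24 ≡ 9, so v_2 = 9^{−1} = 5 (mod 11).
  i = 3 (α = 7): (7−2)(7−5)(7−1)(7−4) = 5·2·6·3 = 180 ≡ 4, so v_3 = 4^{−1} = 3 (mod 11).
  i = 4 (α = 1): (1−2)(1−5)(1−7)(1−4) = (−1)·(−4)·(−6)·(−3) = 72 ≡ 6, so v_4 = 6^{−1} = 2 (mod 11).
  i = 5 (α = 4): (4−2)(4−5)(4−7)(4−1) = 2·(−1)·(−3)·3 = 18 ≡ 7, so v_5 = 7^{−1} = 8 (mod 11).
  v = [4, 5, 3, 2, 8].
Step 2: syndromes of r = [4, 8, 7, 10, 7] (all sums mod 11).
  S_0 = Σ v_i r_i = 4·4 + 5·8 + 3·7 + 2·10 + 8·7 = 153 ≡ 10.
  S_1 = Σ v_i α_i r_i = 4·2·4 + 5·5·8 + 3·7·7 + 2·1·10 + 8·4·7 = 623 ≡ 7.
  α_i^2 mod 11 = [4, 3, 5, 1, 5].
  S_2 = Σ v_i α_i^2 r_i = 4·4·4 + 5·3·8 + 3·5·7 + 2·1·10 + 8·5·7 = 589 ≡ 6.
  S = (10, 7, 6) ≠ 0, so r is not a codeword (an error is present).
Step 3: locate the error. For a single error e at position i, S_ℓ = v_i·e·α_i^ℓ, so α_err = S_1/S_0.
  S_0^{−1} = 10^{−1} = 10 (mod 11), so α_err = 7·10 = 70 ≡ 4 = α_5. Error position i = 5.
  Consistency check: S_2/S_1 = 6·8 = 48 ≡ 4 = α_err ✓ (single-error assumption holds).
Step 4: error magnitude e = S_0/v_5 = S_0·∏_{j≠5}(α_5 − α_j) = 10·7 = 70 ≡ 4 (mod 11).
Step 5: correct position 5: c_5 = r_5 − e = 7 − 4 ≡ 3 (mod 11). Hence c = [4, 8, 7, 10, 3].
  Check: interpolating c through the α_i gives m(x) = 5 + 5·x (degree < 2) with m(α_i) = c_i for every i, so c is indeed a codeword.


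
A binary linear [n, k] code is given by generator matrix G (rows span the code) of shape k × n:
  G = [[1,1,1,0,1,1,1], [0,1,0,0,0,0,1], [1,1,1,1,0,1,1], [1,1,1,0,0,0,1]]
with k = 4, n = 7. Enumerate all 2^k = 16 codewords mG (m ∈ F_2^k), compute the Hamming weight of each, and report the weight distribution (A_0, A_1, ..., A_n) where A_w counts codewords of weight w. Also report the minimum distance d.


Weight distribution: A_0 = 1, A_2 = 5, A_4 = 7, A_6 = 3. Minimum distance d = 2.

Enumerate all 2^4 = 16 messages m ∈ F_2^4.
For each, compute codeword c = mG in F_2^7, then tally its weight.
  m = 0000 → c = 0000000, weight = 0.
  m = 1000 → c = 1110111, weight = 6.
  m = 0100 → c = 0100001, weight = 2.
  m = 1100 → c = 1010110, weight = 4.
  m = 0010 → c = 1111011, weight = 6.
  m = 1010 → c = 0001100, weight = 2.
  m = 0110 → c = 1011010, weight = 4.
  m = 1110 → c = 0101101, weight = 4.
  m = 0001 → c = 1110001, weight = 4.
  m = 1001 → c = 0000110, weight = 2.
  m = 0101 → c = 1010000, weight = 2.
  m = 1101 → c = 0100111, weight = 4.
  m = 0011 → c = 0001010, weight = 2.
  m = 1011 → c = 1111101, weight = 6.
  m = 0111 → c = 0101011, weight = 4.
  m = 1111 → c = 1011100, weight = 4.
Tally weights:
  weight 0: 1 codewords.
  weight 2: 5 codewords.
  weight 4: 7 codewords.
  weight 6: 3 codewords.
Minimum distance d = smallest w > 0 with A_w > 0 = 2.
Sanity: Σ A_w = 16 = 2^4 = 16 ✓.


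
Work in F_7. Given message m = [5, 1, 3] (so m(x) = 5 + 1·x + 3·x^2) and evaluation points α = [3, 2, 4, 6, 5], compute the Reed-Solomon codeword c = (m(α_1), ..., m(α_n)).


c = [0, 5, 1, 0, 1]

Message polynomial: m(x) = 5 + 1·x + 3·x^2 (mod 7).
For each evaluation point α_i, compute m(α_i) mod 7:
  α_1 = 3: Horner steps 3 → 3 → 0, so m(3) = 0.
  α_2 = 2: Horner steps 3 → 0 → 5, so m(2) = 5.
  α_3 = 4: Horner steps 3 → 6 → 1, so m(4) = 1.
  α_4 = 6: Horner steps 3 → 5 → 0, so m(6) = 0.
  α_5 = 5: Horner steps 3 → 2 → 1, so m(5) = 1.
Codeword c = [0, 5, 1, 0, 1] ∈ F_7^5.


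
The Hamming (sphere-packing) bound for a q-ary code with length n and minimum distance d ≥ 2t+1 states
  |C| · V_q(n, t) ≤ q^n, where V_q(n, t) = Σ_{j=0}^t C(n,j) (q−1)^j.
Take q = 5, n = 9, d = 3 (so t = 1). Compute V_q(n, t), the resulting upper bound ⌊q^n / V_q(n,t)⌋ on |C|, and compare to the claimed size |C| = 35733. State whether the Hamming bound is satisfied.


V_q(n, t) = 37, q^n = 1953125, Hamming bound = 52787, |C| = 35733 ≤ bound (satisfied).

Step 1: Compute V_q(n, t) = Σ_{j=0}^1 C(n, j) (q−1)^j.
  j = 0: C(9,0)·(4)^0 = 1·1 = 1.
  j = 1: C(9,1)·(4)^1 = 9·4 = 36.
  V_q(n, t) = 1 + 36 = 37.
Step 2: q^n = 5^9 = 1953125.
Step 3: Hamming bound ⌊q^n / V_q(n,t)⌋ = ⌊1953125/37⌋ = 52787.
Step 4: Compare |C| = 35733 to 52787: satisfied.
The claimed |C| lies below the Hamming bound.


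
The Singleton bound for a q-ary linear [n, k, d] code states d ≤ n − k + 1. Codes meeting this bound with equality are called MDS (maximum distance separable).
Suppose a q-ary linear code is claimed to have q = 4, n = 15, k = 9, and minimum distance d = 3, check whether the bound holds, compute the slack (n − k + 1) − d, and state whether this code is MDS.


Singleton RHS = n − k + 1 = 7, slack = 4, bound satisfied, not MDS.

Singleton bound: d ≤ n − k + 1.
Here n = 15, k = 9, so n − k + 1 = 7.
Given d = 3, check d ≤ 7: YES.
Slack = (n − k + 1) − d = 4.
The code is NOT MDS (slack = 4 > 0).
Description: the claimed parameters are [15, 9, 3]_4; such a code would be non-MDS.


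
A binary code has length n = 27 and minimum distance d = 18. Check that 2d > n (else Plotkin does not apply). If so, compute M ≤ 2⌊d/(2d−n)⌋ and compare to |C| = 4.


Plotkin bound M ≤ 4; given |C| = 4 ≤ bound (satisfied).

Check applicability: 2d = 36, n = 27.
2d − n = 9 > 0, so Plotkin applies.
Compute d/(2d−n) = 18/9 ≈ 2.0000.
⌊d/(2d−n)⌋ = 2.
Plotkin bound: M ≤ 2·2 = 4.
Given |C| = 4, check: satisfied.
This |C| is at the Plotkin bound.


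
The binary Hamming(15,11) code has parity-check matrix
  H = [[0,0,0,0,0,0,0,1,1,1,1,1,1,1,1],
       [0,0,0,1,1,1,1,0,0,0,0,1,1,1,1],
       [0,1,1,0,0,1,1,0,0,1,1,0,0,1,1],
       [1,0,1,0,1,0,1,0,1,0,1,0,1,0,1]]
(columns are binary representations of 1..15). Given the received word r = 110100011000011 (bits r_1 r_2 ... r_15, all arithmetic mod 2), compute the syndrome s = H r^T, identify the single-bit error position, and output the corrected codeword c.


s = (0, 1, 1, 1)^T, error position = 7, corrected codeword c = 110100111000011

Compute s = H r^T mod 2 one row at a time:
  s_1 = 1 + 1 + 0 + 0 + 0 + 0 + 1 + 1 = 4 ≡ 0 (mod 2).
  s_2 = 1 + 0 + 0 + 0 + 0 + 0 + 1 + 1 = 3 ≡ 1 (mod 2).
  s_3 = 1 + 0 + 0 + 0 + 0 + 0 + 1 + 1 = 3 ≡ 1 (mod 2).
  s_4 = 1 + 0 + 0 + 0 + 1 + 0 + 0 + 1 = 3 ≡ 1 (mod 2).
s = (0, 1, 1, 1)^T — this equals column 7 of H (binary 0111), so error is at position 7.
Correct: flip bit 7 of r = 110100011000011 to get c = 110100111000011.
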